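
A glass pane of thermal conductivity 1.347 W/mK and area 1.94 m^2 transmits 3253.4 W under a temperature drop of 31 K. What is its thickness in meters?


Fourier's law: t = k * A * dT / Q
  t = 1.347 * 1.94 * 31 / 3253.4
  t = 81.00858 / 3253.4 = 0.0249 m

0.0249 m


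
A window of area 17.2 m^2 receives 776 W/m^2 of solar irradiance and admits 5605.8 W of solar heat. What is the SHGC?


Rearrange Q = Area * SHGC * Irradiance:
  SHGC = Q / (Area * Irradiance)
  SHGC = 5605.8 / (17.2 * 776) = 0.42

0.42


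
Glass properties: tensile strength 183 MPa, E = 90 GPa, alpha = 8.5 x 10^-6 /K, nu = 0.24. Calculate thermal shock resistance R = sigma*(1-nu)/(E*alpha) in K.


Thermal shock resistance: R = sigma * (1 - nu) / (E * alpha)
  Numerator = 183 * (1 - 0.24) = 139.08
  Denominator = 90 * 1000 * (8.5 x 10^-6) = 0.765
  R = 139.08 / 0.765 = 181.8 K

181.8 K


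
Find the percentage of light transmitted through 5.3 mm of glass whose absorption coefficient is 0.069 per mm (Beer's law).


Beer-Lambert law: T = exp(-alpha * thickness)
  exponent = -0.069 * 5.3 = -0.3657
  T = exp(-0.3657) = 0.6937
  Percentage = 0.6937 * 100 = 69.37%

69.37%


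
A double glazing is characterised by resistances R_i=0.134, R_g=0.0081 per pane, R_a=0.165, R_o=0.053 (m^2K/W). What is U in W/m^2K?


Total thermal resistance (series):
  R_total = R_in + R_glass + R_air + R_glass + R_out
  R_total = 0.134 + 0.0081 + 0.165 + 0.0081 + 0.053 = 0.3682 m^2K/W
U-value = 1 / R_total = 1 / 0.3682 = 2.716 W/m^2K

2.716 W/m^2K


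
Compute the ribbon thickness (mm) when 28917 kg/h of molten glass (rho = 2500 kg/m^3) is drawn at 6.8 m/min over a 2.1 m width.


Ribbon cross-section from mass balance:
  Volume rate = throughput / density = 28917 / 2500 = 11.5668 m^3/h
  thickness = volume rate / (speed * 60 * width), i.e.
  thickness = throughput / (60 * speed * width * density) * 1000
  thickness = 28917 / (60 * 6.8 * 2.1 * 2500) * 1000 = 13.5 mm

13.5 mm


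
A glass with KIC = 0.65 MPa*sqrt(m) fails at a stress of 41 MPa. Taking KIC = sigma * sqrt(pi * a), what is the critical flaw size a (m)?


Rearrange KIC = sigma * sqrt(pi * a):
  sqrt(pi * a) = KIC / sigma
  sqrt(pi * a) = 0.65 / 41 = 0.015854
  a = (KIC / sigma)^2 / pi
  a = 0.015854^2 / pi = 0.00008 m

0.00008 m


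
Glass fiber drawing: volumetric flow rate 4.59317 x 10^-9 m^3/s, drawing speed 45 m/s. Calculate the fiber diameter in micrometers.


Cross-sectional area from continuity:
  A = Q / v = 4.59317 x 10^-9 / 45 = 1.020704 x 10^-10 m^2
Diameter from circular cross-section:
  d = sqrt(4A / pi) * 10^6 (m -> um)
  d = sqrt(4 * 1.020704 x 10^-10 / pi) * 10^6 = 11.4 um

11.4 um


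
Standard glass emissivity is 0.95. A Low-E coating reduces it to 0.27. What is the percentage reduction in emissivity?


Percentage reduction = (1 - coated/uncoated) * 100
  Ratio = 0.27 / 0.95 = 0.2842
  Reduction = (1 - 0.2842) * 100 = 71.6%

71.6%


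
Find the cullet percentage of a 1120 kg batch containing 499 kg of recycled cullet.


Cullet ratio = (cullet mass / total batch mass) * 100
  Ratio = 499 / 1120 * 100 = 44.55%

44.55%


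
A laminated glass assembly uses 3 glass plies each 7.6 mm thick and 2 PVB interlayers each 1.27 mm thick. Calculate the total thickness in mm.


Total thickness = glass contribution + PVB contribution
  Glass: 3 * 7.6 = 22.8 mm
  PVB: 2 * 1.27 = 2.54 mm
  Total = 22.8 + 2.54 = 25.34 mm

25.34 mm


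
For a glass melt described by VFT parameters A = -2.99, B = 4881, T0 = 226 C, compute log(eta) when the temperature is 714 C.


VFT equation: log(eta) = A + B / (T - T0)
  T - T0 = 714 - 226 = 488
  B / (T - T0) = 4881 / 488 = 10.002
  log(eta) = -2.99 + 10.002 = 7.012

7.012


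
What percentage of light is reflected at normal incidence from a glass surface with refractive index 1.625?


Fresnel reflectance at normal incidence:
  R = ((n - 1)/(n + 1))^2
  (n - 1)/(n + 1) = (1.625 - 1)/(1.625 + 1) = 0.238095
  R = 0.238095^2 = 0.0566892
  R(%) = 0.0566892 * 100 = 5.669%

5.669%


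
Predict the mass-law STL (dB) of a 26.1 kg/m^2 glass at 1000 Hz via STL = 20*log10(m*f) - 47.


Mass law: STL = 20 * log10(m * f) - 47
  m * f = 26.1 * 1000 = 26100
  log10(26100) = 4.41664
  STL = 20 * 4.41664 - 47 = 88.3328 - 47 = 41.3 dB

41.3 dB


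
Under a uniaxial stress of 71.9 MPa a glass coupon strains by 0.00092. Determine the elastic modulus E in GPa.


Young's modulus: E = stress / strain
  E = 71.9 MPa / 0.00092 = 78152.17 MPa
Convert to GPa: 78152.17 / 1000 = 78.15 GPa

78.15 GPa


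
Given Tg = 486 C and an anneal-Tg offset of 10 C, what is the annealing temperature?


The annealing temperature is Tg plus the offset:
  T_anneal = 486 + 10 = 496 C

496 C


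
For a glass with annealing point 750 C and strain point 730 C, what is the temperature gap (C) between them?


Gap = T_anneal - T_strain:
  gap = 750 - 730 = 20 C

20 C


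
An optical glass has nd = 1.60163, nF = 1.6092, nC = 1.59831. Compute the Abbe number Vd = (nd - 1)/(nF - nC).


Abbe number formula: Vd = (nd - 1) / (nF - nC)
  nd - 1 = 1.60163 - 1 = 0.60163
  nF - nC = 1.6092 - 1.59831 = 0.01089
  Vd = 0.60163 / 0.01089 = 55.25

55.25


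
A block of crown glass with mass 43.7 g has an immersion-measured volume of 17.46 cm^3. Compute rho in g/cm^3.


Use the definition of density:
  rho = mass / volume
  rho = 43.7 / 17.46 = 2.503 g/cm^3

2.503 g/cm^3


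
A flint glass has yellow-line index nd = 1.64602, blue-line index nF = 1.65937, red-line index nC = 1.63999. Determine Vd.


Abbe number formula: Vd = (nd - 1) / (nF - nC)
  nd - 1 = 1.64602 - 1 = 0.64602
  nF - nC = 1.65937 - 1.63999 = 0.01938
  Vd = 0.64602 / 0.01938 = 33.33

33.33


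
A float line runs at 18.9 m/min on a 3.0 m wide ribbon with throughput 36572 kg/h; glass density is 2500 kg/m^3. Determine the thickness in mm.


Ribbon cross-section from mass balance:
  Volume rate = throughput / density = 36572 / 2500 = 14.6288 m^3/h
  thickness = volume rate / (speed * 60 * width), i.e.
  thickness = throughput / (60 * speed * width * density) * 1000
  thickness = 36572 / (60 * 18.9 * 3.0 * 2500) * 1000 = 4.3 mm

4.3 mm


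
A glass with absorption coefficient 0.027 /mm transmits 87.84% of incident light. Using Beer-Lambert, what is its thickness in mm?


Rearrange T = exp(-alpha * thickness):
  thickness = -ln(T) / alpha
  T = 87.84/100 = 0.8784
  ln(T) = -0.12965
  -ln(T) = 0.12965
  thickness = 0.12965 / 0.027 = 4.8 mm

4.8 mm


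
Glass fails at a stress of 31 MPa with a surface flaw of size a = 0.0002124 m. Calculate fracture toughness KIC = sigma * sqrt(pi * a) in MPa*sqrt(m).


Fracture toughness: KIC = sigma * sqrt(pi * a)
  pi * a = pi * 0.0002124 = 0.000667274
  sqrt(pi * a) = 0.025832
  KIC = 31 * 0.025832 = 0.801 MPa*sqrt(m)

0.801 MPa*sqrt(m)


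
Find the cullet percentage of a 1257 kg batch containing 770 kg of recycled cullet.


Cullet ratio = (cullet mass / total batch mass) * 100
  Ratio = 770 / 1257 * 100 = 61.26%

61.26%


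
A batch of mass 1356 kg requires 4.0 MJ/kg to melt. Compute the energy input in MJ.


Total energy = mass * specific energy
  E = 1356 * 4.0 = 5424 MJ

5424 MJ


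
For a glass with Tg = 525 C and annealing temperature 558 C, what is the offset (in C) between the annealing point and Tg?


Offset = T_anneal - Tg:
  offset = 558 - 525 = 33 C

33 C


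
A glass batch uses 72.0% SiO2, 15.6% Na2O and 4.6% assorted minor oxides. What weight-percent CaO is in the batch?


Pieces sum to 100%:
  CaO = 100 - (SiO2 + Na2O + others)
  CaO = 100 - (72.0 + 15.6 + 4.6) = 7.8%

7.8%


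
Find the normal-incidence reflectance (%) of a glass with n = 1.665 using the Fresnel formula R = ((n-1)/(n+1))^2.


Fresnel reflectance at normal incidence:
  R = ((n - 1)/(n + 1))^2
  (n - 1)/(n + 1) = (1.665 - 1)/(1.665 + 1) = 0.249531
  R = 0.249531^2 = 0.0622657
  R(%) = 0.0622657 * 100 = 6.227%

6.227%


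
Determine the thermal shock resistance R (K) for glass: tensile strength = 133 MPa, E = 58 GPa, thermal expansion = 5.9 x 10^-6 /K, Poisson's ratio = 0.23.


Thermal shock resistance: R = sigma * (1 - nu) / (E * alpha)
  Numerator = 133 * (1 - 0.23) = 102.41
  Denominator = 58 * 1000 * (5.9 x 10^-6) = 0.3422
  R = 102.41 / 0.3422 = 299.3 K

299.3 K


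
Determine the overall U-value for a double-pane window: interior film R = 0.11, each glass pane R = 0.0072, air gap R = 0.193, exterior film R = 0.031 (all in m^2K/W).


Total thermal resistance (series):
  R_total = R_in + R_glass + R_air + R_glass + R_out
  R_total = 0.11 + 0.0072 + 0.193 + 0.0072 + 0.031 = 0.3484 m^2K/W
U-value = 1 / R_total = 1 / 0.3484 = 2.87 W/m^2K

2.87 W/m^2K


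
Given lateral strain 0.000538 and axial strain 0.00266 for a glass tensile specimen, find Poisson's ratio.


Poisson's ratio: nu = lateral strain / axial strain
  nu = 0.000538 / 0.00266 = 0.2023

0.2023


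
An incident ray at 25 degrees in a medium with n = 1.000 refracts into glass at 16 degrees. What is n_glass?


Apply Snell's law: n1 * sin(theta1) = n2 * sin(theta2)
  n2 = n1 * sin(theta1) / sin(theta2)
  sin(25) = 0.422618
  sin(16) = 0.275637
  n2 = 1.000 * 0.422618 / 0.275637 = 1.5332

1.5332


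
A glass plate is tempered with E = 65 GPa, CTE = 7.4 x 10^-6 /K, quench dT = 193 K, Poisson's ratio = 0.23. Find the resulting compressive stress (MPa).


Tempering stress: sigma = E * alpha * dT / (1 - nu)
  E (MPa) = 65 * 1000 = 65000
  Numerator = 65000 * (7.4 x 10^-6) * 193 = 92.833
  Denominator = 1 - 0.23 = 0.77
  sigma = 92.833 / 0.77 = 120.6 MPa

120.6 MPa


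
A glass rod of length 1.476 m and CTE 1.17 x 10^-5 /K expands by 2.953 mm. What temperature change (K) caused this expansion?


Rearrange dL = alpha * L0 * dT for dT:
  dT = dL / (alpha * L0)
  dL (m) = 2.953 / 1000 = 0.002953
  dT = 0.002953 / ((1.17 x 10^-5) * 1.476) = 171.0 K

171.0 K


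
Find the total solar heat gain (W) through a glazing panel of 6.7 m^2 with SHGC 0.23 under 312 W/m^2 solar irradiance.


Solar heat gain: Q = Area * SHGC * Irradiance
  Q = 6.7 * 0.23 * 312 = 480.8 W

480.8 W


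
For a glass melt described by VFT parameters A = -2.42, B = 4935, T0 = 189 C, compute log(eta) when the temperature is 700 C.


VFT equation: log(eta) = A + B / (T - T0)
  T - T0 = 700 - 189 = 511
  B / (T - T0) = 4935 / 511 = 9.658
  log(eta) = -2.42 + 9.658 = 7.238

7.238


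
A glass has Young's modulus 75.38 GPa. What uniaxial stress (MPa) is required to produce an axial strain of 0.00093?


Rearrange E = sigma / epsilon:
  sigma = E * epsilon
  E (MPa) = 75.38 * 1000 = 75380
  sigma = 75380 * 0.00093 = 70.1 MPa

70.1 MPa


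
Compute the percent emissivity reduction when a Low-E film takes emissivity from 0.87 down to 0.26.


Percentage reduction = (1 - coated/uncoated) * 100
  Ratio = 0.26 / 0.87 = 0.2989
  Reduction = (1 - 0.2989) * 100 = 70.1%

70.1%


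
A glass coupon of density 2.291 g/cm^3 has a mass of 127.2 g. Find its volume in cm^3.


Rearrange rho = m / V:
  V = m / rho
  V = 127.2 / 2.291 = 55.522 cm^3

55.522 cm^3


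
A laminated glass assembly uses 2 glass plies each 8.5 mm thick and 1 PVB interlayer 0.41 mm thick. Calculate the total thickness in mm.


Total thickness = glass contribution + PVB contribution
  Glass: 2 * 8.5 = 17.0 mm
  PVB: 1 * 0.41 = 0.41 mm
  Total = 17.0 + 0.41 = 17.41 mm

17.41 mm


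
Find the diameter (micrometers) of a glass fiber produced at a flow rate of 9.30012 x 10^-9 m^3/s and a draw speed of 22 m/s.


Cross-sectional area from continuity:
  A = Q / v = 9.30012 x 10^-9 / 22 = 4.227327 x 10^-10 m^2
Diameter from circular cross-section:
  d = sqrt(4A / pi) * 10^6 (m -> um)
  d = sqrt(4 * 4.227327 x 10^-10 / pi) * 10^6 = 23.2 um

23.2 um


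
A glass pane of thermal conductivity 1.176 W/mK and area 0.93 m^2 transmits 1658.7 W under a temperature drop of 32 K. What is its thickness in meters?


Fourier's law: t = k * A * dT / Q
  t = 1.176 * 0.93 * 32 / 1658.7
  t = 34.99776 / 1658.7 = 0.0211 m

0.0211 m


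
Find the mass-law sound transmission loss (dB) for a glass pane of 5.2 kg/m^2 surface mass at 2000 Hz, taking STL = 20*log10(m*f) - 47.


Mass law: STL = 20 * log10(m * f) - 47
  m * f = 5.2 * 2000 = 10400
  log10(10400) = 4.01703
  STL = 20 * 4.01703 - 47 = 80.3406 - 47 = 33.3 dB

33.3 dB


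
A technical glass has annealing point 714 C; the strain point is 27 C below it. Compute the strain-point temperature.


Strain point = annealing point - difference:
  T_strain = 714 - 27 = 687 C

687 C


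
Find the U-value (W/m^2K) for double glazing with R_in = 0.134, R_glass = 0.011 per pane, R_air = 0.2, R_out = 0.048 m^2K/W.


Total thermal resistance (series):
  R_total = R_in + R_glass + R_air + R_glass + R_out
  R_total = 0.134 + 0.011 + 0.2 + 0.011 + 0.048 = 0.404 m^2K/W
U-value = 1 / R_total = 1 / 0.404 = 2.475 W/m^2K

2.475 W/m^2K


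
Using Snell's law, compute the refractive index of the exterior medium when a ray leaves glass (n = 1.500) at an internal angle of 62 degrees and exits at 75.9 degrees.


Apply Snell's law: n1 * sin(theta1) = n2 * sin(theta2)
  n2 = n1 * sin(theta1) / sin(theta2)
  sin(62) = 0.882948
  sin(75.9) = 0.969872
  n2 = 1.500 * 0.882948 / 0.969872 = 1.3656

1.3656


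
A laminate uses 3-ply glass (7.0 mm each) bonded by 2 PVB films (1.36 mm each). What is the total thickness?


Total thickness = glass contribution + PVB contribution
  Glass: 3 * 7.0 = 21.0 mm
  PVB: 2 * 1.36 = 2.72 mm
  Total = 21.0 + 2.72 = 23.72 mm

23.72 mm


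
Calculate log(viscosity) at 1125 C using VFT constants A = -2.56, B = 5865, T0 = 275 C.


VFT equation: log(eta) = A + B / (T - T0)
  T - T0 = 1125 - 275 = 850
  B / (T - T0) = 5865 / 850 = 6.9
  log(eta) = -2.56 + 6.9 = 4.34

4.34


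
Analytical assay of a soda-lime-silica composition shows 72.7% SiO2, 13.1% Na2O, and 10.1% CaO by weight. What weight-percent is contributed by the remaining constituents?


Sum the three major oxides:
  SiO2 + Na2O + CaO = 72.7 + 13.1 + 10.1 = 95.9%
Subtract from 100%:
  Others = 100 - 95.9 = 4.1%

4.1%


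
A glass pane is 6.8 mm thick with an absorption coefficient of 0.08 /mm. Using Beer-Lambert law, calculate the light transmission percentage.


Beer-Lambert law: T = exp(-alpha * thickness)
  exponent = -0.08 * 6.8 = -0.544
  T = exp(-0.544) = 0.5804
  Percentage = 0.5804 * 100 = 58.04%

58.04%


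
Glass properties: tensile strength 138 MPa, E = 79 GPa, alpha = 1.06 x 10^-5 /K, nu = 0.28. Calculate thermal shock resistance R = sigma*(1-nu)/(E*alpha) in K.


Thermal shock resistance: R = sigma * (1 - nu) / (E * alpha)
  Numerator = 138 * (1 - 0.28) = 99.36
  Denominator = 79 * 1000 * (1.06 x 10^-5) = 0.8374
  R = 99.36 / 0.8374 = 118.7 K

118.7 K


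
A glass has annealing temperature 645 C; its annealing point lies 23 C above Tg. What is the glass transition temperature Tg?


Rearrange T_anneal = Tg + offset for Tg:
  Tg = T_anneal - offset = 645 - 23 = 622 C

622 C


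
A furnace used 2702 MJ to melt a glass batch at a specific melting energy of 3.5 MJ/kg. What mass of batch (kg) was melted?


Rearrange E = m * s for m:
  m = E / s
  m = 2702 / 3.5 = 772.0 kg

772.0 kg


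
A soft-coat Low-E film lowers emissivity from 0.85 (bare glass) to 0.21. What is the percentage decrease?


Percentage reduction = (1 - coated/uncoated) * 100
  Ratio = 0.21 / 0.85 = 0.2471
  Reduction = (1 - 0.2471) * 100 = 75.3%

75.3%


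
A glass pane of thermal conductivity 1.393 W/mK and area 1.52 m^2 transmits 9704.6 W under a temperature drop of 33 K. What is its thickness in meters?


Fourier's law: t = k * A * dT / Q
  t = 1.393 * 1.52 * 33 / 9704.6
  t = 69.87288 / 9704.6 = 0.0072 m

0.0072 m


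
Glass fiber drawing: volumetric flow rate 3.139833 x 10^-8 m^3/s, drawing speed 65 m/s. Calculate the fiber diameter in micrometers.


Cross-sectional area from continuity:
  A = Q / v = 3.139833 x 10^-8 / 65 = 4.830512 x 10^-10 m^2
Diameter from circular cross-section:
  d = sqrt(4A / pi) * 10^6 (m -> um)
  d = sqrt(4 * 4.830512 x 10^-10 / pi) * 10^6 = 24.8 um

24.8 um


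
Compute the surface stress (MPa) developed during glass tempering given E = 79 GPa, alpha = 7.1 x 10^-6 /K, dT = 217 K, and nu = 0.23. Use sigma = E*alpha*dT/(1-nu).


Tempering stress: sigma = E * alpha * dT / (1 - nu)
  E (MPa) = 79 * 1000 = 79000
  Numerator = 79000 * (7.1 x 10^-6) * 217 = 121.7153
  Denominator = 1 - 0.23 = 0.77
  sigma = 121.7153 / 0.77 = 158.1 MPa

158.1 MPa


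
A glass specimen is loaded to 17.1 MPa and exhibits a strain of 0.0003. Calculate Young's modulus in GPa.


Young's modulus: E = stress / strain
  E = 17.1 MPa / 0.0003 = 57000 MPa
Convert to GPa: 57000 / 1000 = 57.0 GPa

57.0 GPa


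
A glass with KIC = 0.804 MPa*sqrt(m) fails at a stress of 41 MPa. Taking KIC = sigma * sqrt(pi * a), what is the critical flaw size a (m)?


Rearrange KIC = sigma * sqrt(pi * a):
  sqrt(pi * a) = KIC / sigma
  sqrt(pi * a) = 0.804 / 41 = 0.01961
  a = (KIC / sigma)^2 / pi
  a = 0.01961^2 / pi = 0.0001224 m

0.0001224 m


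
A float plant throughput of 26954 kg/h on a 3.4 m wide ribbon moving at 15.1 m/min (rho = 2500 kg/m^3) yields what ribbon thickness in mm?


Ribbon cross-section from mass balance:
  Volume rate = throughput / density = 26954 / 2500 = 10.7816 m^3/h
  thickness = volume rate / (speed * 60 * width), i.e.
  thickness = throughput / (60 * speed * width * density) * 1000
  thickness = 26954 / (60 * 15.1 * 3.4 * 2500) * 1000 = 3.5 mm

3.5 mm


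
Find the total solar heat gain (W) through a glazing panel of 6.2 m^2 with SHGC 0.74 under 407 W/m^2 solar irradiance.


Solar heat gain: Q = Area * SHGC * Irradiance
  Q = 6.2 * 0.74 * 407 = 1867.3 W

1867.3 W


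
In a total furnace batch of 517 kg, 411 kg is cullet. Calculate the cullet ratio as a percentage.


Cullet ratio = (cullet mass / total batch mass) * 100
  Ratio = 411 / 517 * 100 = 79.5%

79.5%


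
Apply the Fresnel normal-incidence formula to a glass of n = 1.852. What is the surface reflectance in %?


Fresnel reflectance at normal incidence:
  R = ((n - 1)/(n + 1))^2
  (n - 1)/(n + 1) = (1.852 - 1)/(1.852 + 1) = 0.298738
  R = 0.298738^2 = 0.0892444
  R(%) = 0.0892444 * 100 = 8.924%

8.924%


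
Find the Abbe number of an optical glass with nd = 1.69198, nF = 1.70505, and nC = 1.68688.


Abbe number formula: Vd = (nd - 1) / (nF - nC)
  nd - 1 = 1.69198 - 1 = 0.69198
  nF - nC = 1.70505 - 1.68688 = 0.01817
  Vd = 0.69198 / 0.01817 = 38.08

38.08


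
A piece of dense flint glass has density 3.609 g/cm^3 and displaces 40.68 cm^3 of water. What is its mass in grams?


Rearrange rho = m / V:
  m = rho * V
  m = 3.609 * 40.68 = 146.814 g

146.814 g


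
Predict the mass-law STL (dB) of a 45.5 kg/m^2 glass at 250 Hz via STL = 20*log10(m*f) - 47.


Mass law: STL = 20 * log10(m * f) - 47
  m * f = 45.5 * 250 = 11375
  log10(11375) = 4.05595
  STL = 20 * 4.05595 - 47 = 81.119 - 47 = 34.1 dB

34.1 dB


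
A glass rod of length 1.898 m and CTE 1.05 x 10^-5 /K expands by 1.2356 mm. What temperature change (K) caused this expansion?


Rearrange dL = alpha * L0 * dT for dT:
  dT = dL / (alpha * L0)
  dL (m) = 1.2356 / 1000 = 0.0012356
  dT = 0.0012356 / ((1.05 x 10^-5) * 1.898) = 62.0 K

62.0 K


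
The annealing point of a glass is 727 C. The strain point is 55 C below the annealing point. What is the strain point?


Strain point = annealing point - difference:
  T_strain = 727 - 55 = 672 C

672 C


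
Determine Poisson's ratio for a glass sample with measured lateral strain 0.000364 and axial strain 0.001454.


Poisson's ratio: nu = lateral strain / axial strain
  nu = 0.000364 / 0.001454 = 0.2503

0.2503


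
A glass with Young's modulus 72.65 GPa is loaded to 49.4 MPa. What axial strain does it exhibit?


Rearrange E = sigma / epsilon:
  epsilon = sigma / E
  E (MPa) = 72.65 * 1000 = 72650
  epsilon = 49.4 / 72650 = 0.00068

0.00068


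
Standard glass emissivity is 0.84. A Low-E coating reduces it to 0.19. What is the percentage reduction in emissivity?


Percentage reduction = (1 - coated/uncoated) * 100
  Ratio = 0.19 / 0.84 = 0.2262
  Reduction = (1 - 0.2262) * 100 = 77.4%

77.4%


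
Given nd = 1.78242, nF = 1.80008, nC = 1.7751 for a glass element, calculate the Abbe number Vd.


Abbe number formula: Vd = (nd - 1) / (nF - nC)
  nd - 1 = 1.78242 - 1 = 0.78242
  nF - nC = 1.80008 - 1.7751 = 0.02498
  Vd = 0.78242 / 0.02498 = 31.32

31.32


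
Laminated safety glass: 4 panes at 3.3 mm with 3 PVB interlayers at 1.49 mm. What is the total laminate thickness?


Total thickness = glass contribution + PVB contribution
  Glass: 4 * 3.3 = 13.2 mm
  PVB: 3 * 1.49 = 4.47 mm
  Total = 13.2 + 4.47 = 17.67 mm

17.67 mm


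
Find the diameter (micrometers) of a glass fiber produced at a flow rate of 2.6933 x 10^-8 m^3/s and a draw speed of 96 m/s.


Cross-sectional area from continuity:
  A = Q / v = 2.6933 x 10^-8 / 96 = 2.805521 x 10^-10 m^2
Diameter from circular cross-section:
  d = sqrt(4A / pi) * 10^6 (m -> um)
  d = sqrt(4 * 2.805521 x 10^-10 / pi) * 10^6 = 18.9 um

18.9 um


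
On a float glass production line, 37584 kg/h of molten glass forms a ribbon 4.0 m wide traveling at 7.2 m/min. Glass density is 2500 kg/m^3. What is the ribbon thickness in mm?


Ribbon cross-section from mass balance:
  Volume rate = throughput / density = 37584 / 2500 = 15.0336 m^3/h
  thickness = volume rate / (speed * 60 * width), i.e.
  thickness = throughput / (60 * speed * width * density) * 1000
  thickness = 37584 / (60 * 7.2 * 4.0 * 2500) * 1000 = 8.7 mm

8.7 mm


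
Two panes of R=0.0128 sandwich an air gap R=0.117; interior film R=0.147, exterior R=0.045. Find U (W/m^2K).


Total thermal resistance (series):
  R_total = R_in + R_glass + R_air + R_glass + R_out
  R_total = 0.147 + 0.0128 + 0.117 + 0.0128 + 0.045 = 0.3346 m^2K/W
U-value = 1 / R_total = 1 / 0.3346 = 2.989 W/m^2K

2.989 W/m^2K


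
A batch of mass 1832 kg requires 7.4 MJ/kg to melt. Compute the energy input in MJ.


Total energy = mass * specific energy
  E = 1832 * 7.4 = 13556.8 MJ

13556.8 MJ


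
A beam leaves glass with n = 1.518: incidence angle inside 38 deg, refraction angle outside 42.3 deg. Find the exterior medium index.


Apply Snell's law: n1 * sin(theta1) = n2 * sin(theta2)
  n2 = n1 * sin(theta1) / sin(theta2)
  sin(38) = 0.615661
  sin(42.3) = 0.673013
  n2 = 1.518 * 0.615661 / 0.673013 = 1.3886

1.3886


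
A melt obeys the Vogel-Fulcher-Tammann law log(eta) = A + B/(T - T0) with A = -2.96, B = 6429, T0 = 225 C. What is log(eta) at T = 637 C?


VFT equation: log(eta) = A + B / (T - T0)
  T - T0 = 637 - 225 = 412
  B / (T - T0) = 6429 / 412 = 15.604
  log(eta) = -2.96 + 15.604 = 12.644

12.644


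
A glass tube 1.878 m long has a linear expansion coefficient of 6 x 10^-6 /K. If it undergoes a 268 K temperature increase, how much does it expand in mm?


Thermal expansion formula: dL = alpha * L0 * dT
  dL = (6 x 10^-6) * 1.878 * 268 = 0.00301982 m
Convert to mm: 0.00301982 * 1000 = 3.0198 mm

3.0198 mm


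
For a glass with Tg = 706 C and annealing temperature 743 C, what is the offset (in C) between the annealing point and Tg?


Offset = T_anneal - Tg:
  offset = 743 - 706 = 37 C

37 C


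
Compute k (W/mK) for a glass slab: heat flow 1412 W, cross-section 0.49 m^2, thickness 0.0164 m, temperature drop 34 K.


Fourier's law rearranged: k = Q * t / (A * dT)
  Numerator = 1412 * 0.0164 = 23.1568
  Denominator = 0.49 * 34 = 16.66
  k = 23.1568 / 16.66 = 1.39 W/mK

1.39 W/mK


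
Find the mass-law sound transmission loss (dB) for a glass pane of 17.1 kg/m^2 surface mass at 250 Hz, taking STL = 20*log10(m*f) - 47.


Mass law: STL = 20 * log10(m * f) - 47
  m * f = 17.1 * 250 = 4275
  log10(4275) = 3.63094
  STL = 20 * 3.63094 - 47 = 72.6188 - 47 = 25.6 dB

25.6 dB


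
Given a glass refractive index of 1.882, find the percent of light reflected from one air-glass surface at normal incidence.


Fresnel reflectance at normal incidence:
  R = ((n - 1)/(n + 1))^2
  (n - 1)/(n + 1) = (1.882 - 1)/(1.882 + 1) = 0.306037
  R = 0.306037^2 = 0.0936586
  R(%) = 0.0936586 * 100 = 9.366%

9.366%


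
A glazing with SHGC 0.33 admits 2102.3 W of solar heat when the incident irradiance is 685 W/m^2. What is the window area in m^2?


Rearrange Q = Area * SHGC * Irradiance:
  Area = Q / (SHGC * Irradiance)
  Area = 2102.3 / (0.33 * 685) = 9.3 m^2

9.3 m^2


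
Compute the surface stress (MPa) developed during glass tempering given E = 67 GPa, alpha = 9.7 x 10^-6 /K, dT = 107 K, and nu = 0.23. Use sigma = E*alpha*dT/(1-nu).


Tempering stress: sigma = E * alpha * dT / (1 - nu)
  E (MPa) = 67 * 1000 = 67000
  Numerator = 67000 * (9.7 x 10^-6) * 107 = 69.5393
  Denominator = 1 - 0.23 = 0.77
  sigma = 69.5393 / 0.77 = 90.3 MPa

90.3 MPa


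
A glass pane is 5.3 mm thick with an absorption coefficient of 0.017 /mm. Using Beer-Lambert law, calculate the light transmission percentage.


Beer-Lambert law: T = exp(-alpha * thickness)
  exponent = -0.017 * 5.3 = -0.0901
  T = exp(-0.0901) = 0.9138
  Percentage = 0.9138 * 100 = 91.38%

91.38%


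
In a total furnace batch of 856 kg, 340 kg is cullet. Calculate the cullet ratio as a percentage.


Cullet ratio = (cullet mass / total batch mass) * 100
  Ratio = 340 / 856 * 100 = 39.72%

39.72%


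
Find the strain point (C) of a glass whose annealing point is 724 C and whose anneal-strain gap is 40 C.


Strain point = annealing point - difference:
  T_strain = 724 - 40 = 684 C

684 C


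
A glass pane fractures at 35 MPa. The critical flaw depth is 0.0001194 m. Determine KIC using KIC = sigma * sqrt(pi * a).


Fracture toughness: KIC = sigma * sqrt(pi * a)
  pi * a = pi * 0.0001194 = 0.000375106
  sqrt(pi * a) = 0.019368
  KIC = 35 * 0.019368 = 0.678 MPa*sqrt(m)

0.678 MPa*sqrt(m)


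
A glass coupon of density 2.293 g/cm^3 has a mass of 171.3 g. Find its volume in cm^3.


Rearrange rho = m / V:
  V = m / rho
  V = 171.3 / 2.293 = 74.706 cm^3

74.706 cm^3


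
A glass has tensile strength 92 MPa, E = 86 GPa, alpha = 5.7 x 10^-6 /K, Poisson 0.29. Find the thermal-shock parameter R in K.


Thermal shock resistance: R = sigma * (1 - nu) / (E * alpha)
  Numerator = 92 * (1 - 0.29) = 65.32
  Denominator = 86 * 1000 * (5.7 x 10^-6) = 0.4902
  R = 65.32 / 0.4902 = 133.3 K

133.3 K


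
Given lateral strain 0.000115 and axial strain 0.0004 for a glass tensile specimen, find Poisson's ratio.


Poisson's ratio: nu = lateral strain / axial strain
  nu = 0.000115 / 0.0004 = 0.2875

0.2875


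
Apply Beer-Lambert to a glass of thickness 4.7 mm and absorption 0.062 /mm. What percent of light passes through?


Beer-Lambert law: T = exp(-alpha * thickness)
  exponent = -0.062 * 4.7 = -0.2914
  T = exp(-0.2914) = 0.7472
  Percentage = 0.7472 * 100 = 74.72%

74.72%


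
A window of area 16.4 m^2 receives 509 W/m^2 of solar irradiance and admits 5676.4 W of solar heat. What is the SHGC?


Rearrange Q = Area * SHGC * Irradiance:
  SHGC = Q / (Area * Irradiance)
  SHGC = 5676.4 / (16.4 * 509) = 0.68

0.68


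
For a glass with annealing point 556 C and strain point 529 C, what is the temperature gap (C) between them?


Gap = T_anneal - T_strain:
  gap = 556 - 529 = 27 C

27 C


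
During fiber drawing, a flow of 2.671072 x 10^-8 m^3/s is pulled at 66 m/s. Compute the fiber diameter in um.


Cross-sectional area from continuity:
  A = Q / v = 2.671072 x 10^-8 / 66 = 4.047079 x 10^-10 m^2
Diameter from circular cross-section:
  d = sqrt(4A / pi) * 10^6 (m -> um)
  d = sqrt(4 * 4.047079 x 10^-10 / pi) * 10^6 = 22.7 um

22.7 um


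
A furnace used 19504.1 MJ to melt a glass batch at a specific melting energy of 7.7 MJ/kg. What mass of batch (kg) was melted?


Rearrange E = m * s for m:
  m = E / s
  m = 19504.1 / 7.7 = 2533.0 kg

2533.0 kg


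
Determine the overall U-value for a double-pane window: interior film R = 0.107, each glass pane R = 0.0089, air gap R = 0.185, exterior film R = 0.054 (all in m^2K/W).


Total thermal resistance (series):
  R_total = R_in + R_glass + R_air + R_glass + R_out
  R_total = 0.107 + 0.0089 + 0.185 + 0.0089 + 0.054 = 0.3638 m^2K/W
U-value = 1 / R_total = 1 / 0.3638 = 2.749 W/m^2K

2.749 W/m^2K


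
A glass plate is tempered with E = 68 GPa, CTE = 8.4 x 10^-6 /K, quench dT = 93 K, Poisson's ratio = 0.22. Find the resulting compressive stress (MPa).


Tempering stress: sigma = E * alpha * dT / (1 - nu)
  E (MPa) = 68 * 1000 = 68000
  Numerator = 68000 * (8.4 x 10^-6) * 93 = 53.1216
  Denominator = 1 - 0.22 = 0.78
  sigma = 53.1216 / 0.78 = 68.1 MPa

68.1 MPa


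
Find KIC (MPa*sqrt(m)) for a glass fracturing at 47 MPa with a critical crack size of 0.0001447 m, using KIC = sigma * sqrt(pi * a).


Fracture toughness: KIC = sigma * sqrt(pi * a)
  pi * a = pi * 0.0001447 = 0.000454588
  sqrt(pi * a) = 0.021321
  KIC = 47 * 0.021321 = 1.002 MPa*sqrt(m)

1.002 MPa*sqrt(m)


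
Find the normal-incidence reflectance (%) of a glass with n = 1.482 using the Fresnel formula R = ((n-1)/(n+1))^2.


Fresnel reflectance at normal incidence:
  R = ((n - 1)/(n + 1))^2
  (n - 1)/(n + 1) = (1.482 - 1)/(1.482 + 1) = 0.194198
  R = 0.194198^2 = 0.0377129
  R(%) = 0.0377129 * 100 = 3.771%

3.771%


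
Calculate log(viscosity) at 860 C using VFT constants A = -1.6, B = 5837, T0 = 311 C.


VFT equation: log(eta) = A + B / (T - T0)
  T - T0 = 860 - 311 = 549
  B / (T - T0) = 5837 / 549 = 10.632
  log(eta) = -1.6 + 10.632 = 9.032

9.032


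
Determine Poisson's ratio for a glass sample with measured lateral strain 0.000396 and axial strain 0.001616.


Poisson's ratio: nu = lateral strain / axial strain
  nu = 0.000396 / 0.001616 = 0.245

0.245


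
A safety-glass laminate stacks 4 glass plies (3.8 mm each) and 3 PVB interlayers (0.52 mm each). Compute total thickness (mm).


Total thickness = glass contribution + PVB contribution
  Glass: 4 * 3.8 = 15.2 mm
  PVB: 3 * 0.52 = 1.56 mm
  Total = 15.2 + 1.56 = 16.76 mm

16.76 mm


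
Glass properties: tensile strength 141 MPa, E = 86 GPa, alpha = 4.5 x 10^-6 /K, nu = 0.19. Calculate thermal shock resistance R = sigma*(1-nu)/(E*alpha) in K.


Thermal shock resistance: R = sigma * (1 - nu) / (E * alpha)
  Numerator = 141 * (1 - 0.19) = 114.21
  Denominator = 86 * 1000 * (4.5 x 10^-6) = 0.387
  R = 114.21 / 0.387 = 295.1 K

295.1 K


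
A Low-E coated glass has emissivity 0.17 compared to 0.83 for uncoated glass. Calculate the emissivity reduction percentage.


Percentage reduction = (1 - coated/uncoated) * 100
  Ratio = 0.17 / 0.83 = 0.2048
  Reduction = (1 - 0.2048) * 100 = 79.5%

79.5%


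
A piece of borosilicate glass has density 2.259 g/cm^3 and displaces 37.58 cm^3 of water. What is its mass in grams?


Rearrange rho = m / V:
  m = rho * V
  m = 2.259 * 37.58 = 84.893 g

84.893 g


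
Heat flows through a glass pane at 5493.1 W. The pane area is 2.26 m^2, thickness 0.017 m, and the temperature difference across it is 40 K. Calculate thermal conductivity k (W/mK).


Fourier's law rearranged: k = Q * t / (A * dT)
  Numerator = 5493.1 * 0.017 = 93.3827
  Denominator = 2.26 * 40 = 90.4
  k = 93.3827 / 90.4 = 1.033 W/mK

1.033 W/mK


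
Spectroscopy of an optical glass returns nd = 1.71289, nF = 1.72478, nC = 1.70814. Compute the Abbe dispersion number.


Abbe number formula: Vd = (nd - 1) / (nF - nC)
  nd - 1 = 1.71289 - 1 = 0.71289
  nF - nC = 1.72478 - 1.70814 = 0.01664
  Vd = 0.71289 / 0.01664 = 42.84

42.84


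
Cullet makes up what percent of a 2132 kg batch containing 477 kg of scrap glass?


Cullet ratio = (cullet mass / total batch mass) * 100
  Ratio = 477 / 2132 * 100 = 22.37%

22.37%


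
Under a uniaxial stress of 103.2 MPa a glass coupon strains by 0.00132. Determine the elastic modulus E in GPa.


Young's modulus: E = stress / strain
  E = 103.2 MPa / 0.00132 = 78181.82 MPa
Convert to GPa: 78181.82 / 1000 = 78.18 GPa

78.18 GPa


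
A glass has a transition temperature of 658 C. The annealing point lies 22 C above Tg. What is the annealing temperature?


The annealing temperature is Tg plus the offset:
  T_anneal = 658 + 22 = 680 C

680 C


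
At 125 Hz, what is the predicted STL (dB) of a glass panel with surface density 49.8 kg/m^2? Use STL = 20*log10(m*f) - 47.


Mass law: STL = 20 * log10(m * f) - 47
  m * f = 49.8 * 125 = 6225
  log10(6225) = 3.79414
  STL = 20 * 3.79414 - 47 = 75.8828 - 47 = 28.9 dB

28.9 dB


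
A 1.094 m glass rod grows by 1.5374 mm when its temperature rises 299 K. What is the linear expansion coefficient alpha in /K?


Rearrange dL = alpha * L0 * dT for alpha:
  alpha = dL / (L0 * dT)
  alpha = (1.5374 / 1000) / (1.094 * 299) = 0.0000047 /K = 4.7 x 10^-6 /K

4.7 x 10^-6 /K


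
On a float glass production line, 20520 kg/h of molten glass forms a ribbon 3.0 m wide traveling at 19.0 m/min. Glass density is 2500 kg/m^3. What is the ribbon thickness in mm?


Ribbon cross-section from mass balance:
  Volume rate = throughput / density = 20520 / 2500 = 8.208 m^3/h
  thickness = volume rate / (speed * 60 * width), i.e.
  thickness = throughput / (60 * speed * width * density) * 1000
  thickness = 20520 / (60 * 19.0 * 3.0 * 2500) * 1000 = 2.4 mm

2.4 mm


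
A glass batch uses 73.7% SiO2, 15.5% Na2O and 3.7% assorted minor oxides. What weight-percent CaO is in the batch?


Pieces sum to 100%:
  CaO = 100 - (SiO2 + Na2O + others)
  CaO = 100 - (73.7 + 15.5 + 3.7) = 7.1%

7.1%


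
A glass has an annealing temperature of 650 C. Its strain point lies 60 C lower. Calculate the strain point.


Strain point = annealing point - difference:
  T_strain = 650 - 60 = 590 C

590 C


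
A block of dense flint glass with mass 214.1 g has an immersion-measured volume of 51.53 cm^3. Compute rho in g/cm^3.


Use the definition of density:
  rho = mass / volume
  rho = 214.1 / 51.53 = 4.155 g/cm^3

4.155 g/cm^3


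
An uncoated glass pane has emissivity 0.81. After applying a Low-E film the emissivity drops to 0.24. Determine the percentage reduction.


Percentage reduction = (1 - coated/uncoated) * 100
  Ratio = 0.24 / 0.81 = 0.2963
  Reduction = (1 - 0.2963) * 100 = 70.4%

70.4%


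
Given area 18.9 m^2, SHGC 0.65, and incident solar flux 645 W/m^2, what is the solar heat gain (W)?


Solar heat gain: Q = Area * SHGC * Irradiance
  Q = 18.9 * 0.65 * 645 = 7923.8 W

7923.8 W


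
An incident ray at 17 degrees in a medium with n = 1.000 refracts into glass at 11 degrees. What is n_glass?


Apply Snell's law: n1 * sin(theta1) = n2 * sin(theta2)
  n2 = n1 * sin(theta1) / sin(theta2)
  sin(17) = 0.292372
  sin(11) = 0.190809
  n2 = 1.000 * 0.292372 / 0.190809 = 1.5323

1.5323


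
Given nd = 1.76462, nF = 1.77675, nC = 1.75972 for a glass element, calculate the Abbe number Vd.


Abbe number formula: Vd = (nd - 1) / (nF - nC)
  nd - 1 = 1.76462 - 1 = 0.76462
  nF - nC = 1.77675 - 1.75972 = 0.01703
  Vd = 0.76462 / 0.01703 = 44.9

44.9


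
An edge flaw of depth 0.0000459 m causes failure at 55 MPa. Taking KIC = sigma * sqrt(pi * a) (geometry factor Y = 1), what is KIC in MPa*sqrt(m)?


Fracture toughness: KIC = sigma * sqrt(pi * a)
  pi * a = pi * 0.0000459 = 0.000144199
  sqrt(pi * a) = 0.012008
  KIC = 55 * 0.012008 = 0.66 MPa*sqrt(m)

0.66 MPa*sqrt(m)


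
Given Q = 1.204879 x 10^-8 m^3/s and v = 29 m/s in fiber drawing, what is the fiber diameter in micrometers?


Cross-sectional area from continuity:
  A = Q / v = 1.204879 x 10^-8 / 29 = 4.154755 x 10^-10 m^2
Diameter from circular cross-section:
  d = sqrt(4A / pi) * 10^6 (m -> um)
  d = sqrt(4 * 4.154755 x 10^-10 / pi) * 10^6 = 23.0 um

23.0 um


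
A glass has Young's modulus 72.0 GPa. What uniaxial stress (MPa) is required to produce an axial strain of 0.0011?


Rearrange E = sigma / epsilon:
  sigma = E * epsilon
  E (MPa) = 72.0 * 1000 = 72000
  sigma = 72000 * 0.0011 = 79.2 MPa

79.2 MPa


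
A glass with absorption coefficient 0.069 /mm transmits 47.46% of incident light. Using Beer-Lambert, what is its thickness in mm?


Rearrange T = exp(-alpha * thickness):
  thickness = -ln(T) / alpha
  T = 47.46/100 = 0.4746
  ln(T) = -0.74528
  -ln(T) = 0.74528
  thickness = 0.74528 / 0.069 = 10.8 mm

10.8 mm


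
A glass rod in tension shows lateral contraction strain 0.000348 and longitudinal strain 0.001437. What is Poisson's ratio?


Poisson's ratio: nu = lateral strain / axial strain
  nu = 0.000348 / 0.001437 = 0.2422

0.2422


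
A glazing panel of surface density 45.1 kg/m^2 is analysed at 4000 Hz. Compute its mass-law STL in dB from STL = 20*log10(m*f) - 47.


Mass law: STL = 20 * log10(m * f) - 47
  m * f = 45.1 * 4000 = 180400
  log10(180400) = 5.25624
  STL = 20 * 5.25624 - 47 = 105.1248 - 47 = 58.1 dB

58.1 dB


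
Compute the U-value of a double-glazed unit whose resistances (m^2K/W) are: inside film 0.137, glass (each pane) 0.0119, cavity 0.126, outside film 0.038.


Total thermal resistance (series):
  R_total = R_in + R_glass + R_air + R_glass + R_out
  R_total = 0.137 + 0.0119 + 0.126 + 0.0119 + 0.038 = 0.3248 m^2K/W
U-value = 1 / R_total = 1 / 0.3248 = 3.079 W/m^2K

3.079 W/m^2K


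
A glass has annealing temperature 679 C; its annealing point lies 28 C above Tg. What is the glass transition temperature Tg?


Rearrange T_anneal = Tg + offset for Tg:
  Tg = T_anneal - offset = 679 - 28 = 651 C

651 C


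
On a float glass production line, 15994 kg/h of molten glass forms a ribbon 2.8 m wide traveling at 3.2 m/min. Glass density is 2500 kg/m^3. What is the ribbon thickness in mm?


Ribbon cross-section from mass balance:
  Volume rate = throughput / density = 15994 / 2500 = 6.3976 m^3/h
  thickness = volume rate / (speed * 60 * width), i.e.
  thickness = throughput / (60 * speed * width * density) * 1000
  thickness = 15994 / (60 * 3.2 * 2.8 * 2500) * 1000 = 11.9 mm

11.9 mm


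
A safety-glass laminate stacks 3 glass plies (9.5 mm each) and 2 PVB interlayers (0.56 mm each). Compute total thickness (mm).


Total thickness = glass contribution + PVB contribution
  Glass: 3 * 9.5 = 28.5 mm
  PVB: 2 * 0.56 = 1.12 mm
  Total = 28.5 + 1.12 = 29.62 mm

29.62 mm


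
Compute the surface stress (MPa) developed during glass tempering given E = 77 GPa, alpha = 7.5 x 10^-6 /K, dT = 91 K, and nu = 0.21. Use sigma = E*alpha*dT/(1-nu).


Tempering stress: sigma = E * alpha * dT / (1 - nu)
  E (MPa) = 77 * 1000 = 77000
  Numerator = 77000 * (7.5 x 10^-6) * 91 = 52.5525
  Denominator = 1 - 0.21 = 0.79
  sigma = 52.5525 / 0.79 = 66.5 MPa

66.5 MPa


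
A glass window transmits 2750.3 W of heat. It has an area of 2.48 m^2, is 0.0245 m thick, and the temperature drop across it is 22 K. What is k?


Fourier's law rearranged: k = Q * t / (A * dT)
  Numerator = 2750.3 * 0.0245 = 67.38235
  Denominator = 2.48 * 22 = 54.56
  k = 67.38235 / 54.56 = 1.235 W/mK

1.235 W/mK


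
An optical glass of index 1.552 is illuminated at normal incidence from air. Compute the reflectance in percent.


Fresnel reflectance at normal incidence:
  R = ((n - 1)/(n + 1))^2
  (n - 1)/(n + 1) = (1.552 - 1)/(1.552 + 1) = 0.216301
  R = 0.216301^2 = 0.0467861
  R(%) = 0.0467861 * 100 = 4.679%

4.679%


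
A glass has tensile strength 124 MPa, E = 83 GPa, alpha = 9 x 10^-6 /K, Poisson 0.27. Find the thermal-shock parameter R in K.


Thermal shock resistance: R = sigma * (1 - nu) / (E * alpha)
  Numerator = 124 * (1 - 0.27) = 90.52
  Denominator = 83 * 1000 * (9 x 10^-6) = 0.747
  R = 90.52 / 0.747 = 121.2 K

121.2 K


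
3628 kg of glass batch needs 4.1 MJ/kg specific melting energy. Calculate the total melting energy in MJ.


Total energy = mass * specific energy
  E = 3628 * 4.1 = 14874.8 MJ

14874.8 MJ


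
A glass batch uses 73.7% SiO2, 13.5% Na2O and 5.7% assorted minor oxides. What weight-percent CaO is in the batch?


Pieces sum to 100%:
  CaO = 100 - (SiO2 + Na2O + others)
  CaO = 100 - (73.7 + 13.5 + 5.7) = 7.1%

7.1%
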